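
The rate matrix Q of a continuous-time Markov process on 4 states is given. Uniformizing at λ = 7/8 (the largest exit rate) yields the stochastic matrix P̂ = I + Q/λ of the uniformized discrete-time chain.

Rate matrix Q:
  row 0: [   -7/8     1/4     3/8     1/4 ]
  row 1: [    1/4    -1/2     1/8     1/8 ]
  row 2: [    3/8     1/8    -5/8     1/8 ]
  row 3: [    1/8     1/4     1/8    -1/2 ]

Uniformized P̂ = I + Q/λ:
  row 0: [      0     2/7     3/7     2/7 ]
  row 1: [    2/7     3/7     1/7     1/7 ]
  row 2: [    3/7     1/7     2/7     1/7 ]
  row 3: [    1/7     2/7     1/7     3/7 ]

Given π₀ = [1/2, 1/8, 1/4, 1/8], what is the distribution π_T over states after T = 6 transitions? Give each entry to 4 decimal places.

π = [0.2221, 0.2931, 0.2404, 0.2443]

t=0: π = [0.5000, 0.1250, 0.2500, 0.1250]
t=1: π = [0.1607, 0.2679, 0.3214, 0.2500]
t=2: π = [0.2500, 0.2781, 0.2347, 0.2372]
t=3: π = [0.2139, 0.2919, 0.2478, 0.2464]
t=4: π = [0.2248, 0.2920, 0.2394, 0.2438]
t=5: π = [0.2209, 0.2932, 0.2413, 0.2446]
t=6: π = [0.2221, 0.2931, 0.2404, 0.2443]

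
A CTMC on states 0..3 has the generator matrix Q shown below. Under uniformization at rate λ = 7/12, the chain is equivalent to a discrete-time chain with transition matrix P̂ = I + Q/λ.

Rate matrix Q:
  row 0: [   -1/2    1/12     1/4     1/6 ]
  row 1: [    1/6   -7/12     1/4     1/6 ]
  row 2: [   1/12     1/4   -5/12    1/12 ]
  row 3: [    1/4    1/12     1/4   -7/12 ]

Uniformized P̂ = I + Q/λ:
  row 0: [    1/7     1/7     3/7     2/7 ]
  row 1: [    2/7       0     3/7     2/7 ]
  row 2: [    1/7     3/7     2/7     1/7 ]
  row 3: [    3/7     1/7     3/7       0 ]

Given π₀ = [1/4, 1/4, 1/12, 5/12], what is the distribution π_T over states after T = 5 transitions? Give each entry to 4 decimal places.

t=0: π = [0.2500, 0.2500, 0.0833, 0.4167]
t=1: π = [0.2976, 0.1310, 0.4167, 0.1548]
t=2: π = [0.2058, 0.2432, 0.3690, 0.1820]
t=3: π = [0.2296, 0.2136, 0.3759, 0.1810]
t=4: π = [0.2251, 0.2197, 0.3749, 0.1803]
t=5: π = [0.2258, 0.2186, 0.3750, 0.1806]

π = [0.2258, 0.2186, 0.3750, 0.1806]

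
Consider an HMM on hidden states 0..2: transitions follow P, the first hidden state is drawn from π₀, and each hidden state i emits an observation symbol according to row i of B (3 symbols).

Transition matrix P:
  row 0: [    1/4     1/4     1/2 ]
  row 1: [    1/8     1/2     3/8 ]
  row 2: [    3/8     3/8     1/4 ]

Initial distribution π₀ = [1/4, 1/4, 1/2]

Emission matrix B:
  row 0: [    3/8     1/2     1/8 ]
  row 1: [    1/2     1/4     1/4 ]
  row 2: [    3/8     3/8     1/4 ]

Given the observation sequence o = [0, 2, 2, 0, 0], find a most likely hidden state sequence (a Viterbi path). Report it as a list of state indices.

t=0: δ = [9.375e-02, 1.250e-01, 1.875e-01]  (obs o_0=0)
t=1: δ = [8.789e-03, 1.758e-02, 1.172e-02]  ψ = [2, 2, 0]  (obs o_1=2)
t=2: δ = [5.493e-04, 2.197e-03, 1.648e-03]  ψ = [2, 1, 1]  (obs o_2=2)
t=3: δ = [2.317e-04, 5.493e-04, 3.090e-04]  ψ = [2, 1, 1]  (obs o_3=0)
t=4: δ = [4.345e-05, 1.373e-04, 7.725e-05]  ψ = [2, 1, 1]  (obs o_4=0)
backtrack: best end state = 1; path = [2, 1, 1, 1, 1]

path = [2, 1, 1, 1, 1]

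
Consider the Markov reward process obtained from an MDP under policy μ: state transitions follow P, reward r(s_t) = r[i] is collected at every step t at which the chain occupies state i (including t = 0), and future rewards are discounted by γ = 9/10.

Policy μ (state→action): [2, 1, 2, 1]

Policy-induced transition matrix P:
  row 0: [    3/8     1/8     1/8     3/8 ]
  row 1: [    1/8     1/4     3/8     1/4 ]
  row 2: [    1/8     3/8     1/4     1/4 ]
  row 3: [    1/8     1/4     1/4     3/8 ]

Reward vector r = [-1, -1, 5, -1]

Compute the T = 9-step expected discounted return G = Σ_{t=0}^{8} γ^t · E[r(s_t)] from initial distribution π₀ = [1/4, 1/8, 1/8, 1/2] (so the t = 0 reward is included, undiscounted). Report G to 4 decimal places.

G = 2.4931

t=0: π = [0.2500, 0.1250, 0.1250, 0.5000], E[r] = -0.2500, γ^t·E[r] = -0.250000, running G = -0.250000
t=1: π = [0.1875, 0.2344, 0.2344, 0.3438], E[r] = 0.4063, γ^t·E[r] = 0.365625, running G = 0.115625
t=2: π = [0.1719, 0.2559, 0.2559, 0.3164], E[r] = 0.5352, γ^t·E[r] = 0.433477, running G = 0.549102
t=3: π = [0.1680, 0.2605, 0.2605, 0.3110], E[r] = 0.5630, γ^t·E[r] = 0.410418, running G = 0.959520
t=4: π = [0.1670, 0.2616, 0.2616, 0.3099], E[r] = 0.5694, γ^t·E[r] = 0.373581, running G = 1.333101
t=5: π = [0.1667, 0.2618, 0.2618, 0.3096], E[r] = 0.5709, γ^t·E[r] = 0.337129, running G = 1.670230
t=6: π = [0.1667, 0.2619, 0.2619, 0.3095], E[r] = 0.5713, γ^t·E[r] = 0.303615, running G = 1.973845
t=7: π = [0.1667, 0.2619, 0.2619, 0.3095], E[r] = 0.5714, γ^t·E[r] = 0.273298, running G = 2.247143
t=8: π = [0.1667, 0.2619, 0.2619, 0.3095], E[r] = 0.5714, γ^t·E[r] = 0.245978, running G = 2.493121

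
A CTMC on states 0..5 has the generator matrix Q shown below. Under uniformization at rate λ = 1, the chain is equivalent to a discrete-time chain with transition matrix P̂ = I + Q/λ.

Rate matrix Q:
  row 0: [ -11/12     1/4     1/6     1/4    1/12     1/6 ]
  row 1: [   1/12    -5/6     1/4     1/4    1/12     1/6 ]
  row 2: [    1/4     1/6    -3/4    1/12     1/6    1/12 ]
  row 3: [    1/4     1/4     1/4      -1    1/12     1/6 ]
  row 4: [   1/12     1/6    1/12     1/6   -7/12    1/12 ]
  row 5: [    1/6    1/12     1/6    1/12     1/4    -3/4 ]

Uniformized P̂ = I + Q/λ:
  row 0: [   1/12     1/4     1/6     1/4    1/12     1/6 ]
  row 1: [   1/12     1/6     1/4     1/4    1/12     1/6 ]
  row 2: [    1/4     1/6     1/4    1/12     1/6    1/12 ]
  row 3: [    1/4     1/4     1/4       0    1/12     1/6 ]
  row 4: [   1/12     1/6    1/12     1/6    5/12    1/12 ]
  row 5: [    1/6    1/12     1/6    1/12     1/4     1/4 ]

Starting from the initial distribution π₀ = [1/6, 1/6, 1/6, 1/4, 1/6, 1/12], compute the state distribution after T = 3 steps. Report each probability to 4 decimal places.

π = [0.1527, 0.1790, 0.1951, 0.1412, 0.1844, 0.1476]

t=0: π = [0.1667, 0.1667, 0.1667, 0.2500, 0.1667, 0.0833]
t=1: π = [0.1597, 0.1944, 0.2014, 0.1319, 0.1667, 0.1458]
t=2: π = [0.1510, 0.1788, 0.1968, 0.1453, 0.1800, 0.1481]
t=3: π = [0.1527, 0.1790, 0.1951, 0.1412, 0.1844, 0.1476]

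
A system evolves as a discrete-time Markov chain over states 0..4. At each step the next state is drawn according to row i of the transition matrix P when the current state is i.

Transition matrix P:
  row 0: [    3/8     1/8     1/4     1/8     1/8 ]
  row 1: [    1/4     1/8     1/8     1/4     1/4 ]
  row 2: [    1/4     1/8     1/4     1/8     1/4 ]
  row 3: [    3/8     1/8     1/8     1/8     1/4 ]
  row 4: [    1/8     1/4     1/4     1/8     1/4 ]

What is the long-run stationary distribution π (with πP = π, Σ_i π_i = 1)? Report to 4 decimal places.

π = [0.2755, 0.1519, 0.2130, 0.1440, 0.2156]

Balance equations π_j = Σ_i π_i·P[i][j]:
  π_0 = 3/8·π_0 + 1/4·π_1 + 1/4·π_2 + 3/8·π_3 + 1/8·π_4
  π_1 = 1/8·π_0 + 1/8·π_1 + 1/8·π_2 + 1/8·π_3 + 1/4·π_4
  π_2 = 1/4·π_0 + 1/8·π_1 + 1/4·π_2 + 1/8·π_3 + 1/4·π_4
  π_3 = 1/8·π_0 + 1/4·π_1 + 1/8·π_2 + 1/8·π_3 + 1/8·π_4
  normalize: π_0 + π_1 + π_2 + π_3 + π_4 = 1
Solving the linear system gives exactly π = [970/3521, 535/3521, 750/3521, 507/3521, 759/3521].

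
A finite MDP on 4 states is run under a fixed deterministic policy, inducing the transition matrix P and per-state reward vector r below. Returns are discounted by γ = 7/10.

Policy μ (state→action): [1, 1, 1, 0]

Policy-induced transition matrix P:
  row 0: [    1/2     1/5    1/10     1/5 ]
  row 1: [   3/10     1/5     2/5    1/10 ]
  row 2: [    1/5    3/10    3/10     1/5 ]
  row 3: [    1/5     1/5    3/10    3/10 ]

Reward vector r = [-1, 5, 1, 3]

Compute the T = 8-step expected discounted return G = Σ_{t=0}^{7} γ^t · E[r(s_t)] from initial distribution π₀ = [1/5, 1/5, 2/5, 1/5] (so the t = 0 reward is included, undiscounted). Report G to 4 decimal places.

G = 5.4714

t=0: π = [0.2000, 0.2000, 0.4000, 0.2000], E[r] = 1.8000, γ^t·E[r] = 1.800000, running G = 1.800000
t=1: π = [0.2800, 0.2400, 0.2800, 0.2000], E[r] = 1.8000, γ^t·E[r] = 1.260000, running G = 3.060000
t=2: π = [0.3080, 0.2280, 0.2680, 0.1960], E[r] = 1.6880, γ^t·E[r] = 0.827120, running G = 3.887120
t=3: π = [0.3152, 0.2268, 0.2612, 0.1968], E[r] = 1.6704, γ^t·E[r] = 0.572947, running G = 4.460067
t=4: π = [0.3172, 0.2261, 0.2596, 0.1970], E[r] = 1.6640, γ^t·E[r] = 0.399526, running G = 4.859594
t=5: π = [0.3178, 0.2260, 0.2592, 0.1971], E[r] = 1.6625, γ^t·E[r] = 0.279410, running G = 5.139004
t=6: π = [0.3179, 0.2259, 0.2590, 0.1971], E[r] = 1.6620, γ^t·E[r] = 0.195536, running G = 5.334540
t=7: π = [0.3180, 0.2259, 0.2590, 0.1971], E[r] = 1.6619, γ^t·E[r] = 0.136866, running G = 5.471405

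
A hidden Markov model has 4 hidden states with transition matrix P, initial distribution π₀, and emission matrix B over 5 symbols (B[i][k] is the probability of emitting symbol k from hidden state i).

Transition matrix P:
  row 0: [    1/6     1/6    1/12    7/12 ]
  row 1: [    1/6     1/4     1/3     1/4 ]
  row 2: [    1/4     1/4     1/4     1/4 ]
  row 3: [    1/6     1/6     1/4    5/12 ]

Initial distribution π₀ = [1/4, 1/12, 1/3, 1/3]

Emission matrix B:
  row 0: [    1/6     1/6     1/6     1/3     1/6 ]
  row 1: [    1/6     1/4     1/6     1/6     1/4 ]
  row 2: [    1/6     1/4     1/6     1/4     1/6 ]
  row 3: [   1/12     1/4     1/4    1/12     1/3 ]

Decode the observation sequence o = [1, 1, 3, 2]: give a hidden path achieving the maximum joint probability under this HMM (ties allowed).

path = [3, 3, 0, 3]

t=0: δ = [4.167e-02, 2.083e-02, 8.333e-02, 8.333e-02]  (obs o_0=1)
t=1: δ = [3.472e-03, 5.208e-03, 5.208e-03, 8.681e-03]  ψ = [2, 2, 2, 3]  (obs o_1=1)
t=2: δ = [4.823e-04, 2.411e-04, 5.425e-04, 3.014e-04]  ψ = [3, 3, 3, 3]  (obs o_2=3)
t=3: δ = [2.261e-05, 2.261e-05, 2.261e-05, 7.033e-05]  ψ = [2, 2, 2, 0]  (obs o_3=2)
backtrack: best end state = 3; path = [3, 3, 0, 3]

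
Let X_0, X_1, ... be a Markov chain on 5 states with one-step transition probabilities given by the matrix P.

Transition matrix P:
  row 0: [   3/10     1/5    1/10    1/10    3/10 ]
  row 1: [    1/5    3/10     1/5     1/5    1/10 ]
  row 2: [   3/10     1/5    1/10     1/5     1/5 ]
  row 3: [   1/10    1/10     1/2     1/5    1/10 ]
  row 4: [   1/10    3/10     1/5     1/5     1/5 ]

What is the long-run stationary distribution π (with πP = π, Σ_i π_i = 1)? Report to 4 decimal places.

π = [0.2058, 0.2223, 0.2120, 0.1794, 0.1804]

Balance equations π_j = Σ_i π_i·P[i][j]:
  π_0 = 3/10·π_0 + 1/5·π_1 + 3/10·π_2 + 1/10·π_3 + 1/10·π_4
  π_1 = 1/5·π_0 + 3/10·π_1 + 1/5·π_2 + 1/10·π_3 + 3/10·π_4
  π_2 = 1/10·π_0 + 1/5·π_1 + 1/10·π_2 + 1/2·π_3 + 1/5·π_4
  π_3 = 1/10·π_0 + 1/5·π_1 + 1/5·π_2 + 1/5·π_3 + 1/5·π_4
  normalize: π_0 + π_1 + π_2 + π_3 + π_4 = 1
Solving the linear system gives exactly π = [376/1827, 677/3045, 1937/9135, 1639/9135, 1648/9135].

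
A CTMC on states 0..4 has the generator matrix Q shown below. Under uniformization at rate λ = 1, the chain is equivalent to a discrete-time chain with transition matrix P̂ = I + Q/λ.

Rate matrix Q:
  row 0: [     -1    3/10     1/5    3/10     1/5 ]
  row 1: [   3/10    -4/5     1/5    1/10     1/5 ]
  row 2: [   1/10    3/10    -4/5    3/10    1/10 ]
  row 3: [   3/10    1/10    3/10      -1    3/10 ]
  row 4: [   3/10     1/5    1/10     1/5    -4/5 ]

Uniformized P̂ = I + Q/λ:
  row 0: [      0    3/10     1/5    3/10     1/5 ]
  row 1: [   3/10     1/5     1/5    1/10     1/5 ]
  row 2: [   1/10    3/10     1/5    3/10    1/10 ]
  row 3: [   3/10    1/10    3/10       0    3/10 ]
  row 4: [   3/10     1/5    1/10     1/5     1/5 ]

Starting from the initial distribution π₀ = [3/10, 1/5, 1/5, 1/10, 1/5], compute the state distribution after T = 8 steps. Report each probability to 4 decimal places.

t=0: π = [0.3000, 0.2000, 0.2000, 0.1000, 0.2000]
t=1: π = [0.1700, 0.2400, 0.1900, 0.2100, 0.1900]
t=2: π = [0.2110, 0.2150, 0.2020, 0.1700, 0.2020]
t=3: π = [0.1963, 0.2243, 0.1968, 0.1858, 0.1968]
t=4: π = [0.2018, 0.2207, 0.1989, 0.1797, 0.1989]
t=5: π = [0.1997, 0.2221, 0.1981, 0.1820, 0.1981]
t=6: π = [0.2005, 0.2216, 0.1984, 0.1812, 0.1984]
t=7: π = [0.2002, 0.2218, 0.1983, 0.1815, 0.1983]
t=8: π = [0.2003, 0.2217, 0.1983, 0.1814, 0.1983]

π = [0.2003, 0.2217, 0.1983, 0.1814, 0.1983]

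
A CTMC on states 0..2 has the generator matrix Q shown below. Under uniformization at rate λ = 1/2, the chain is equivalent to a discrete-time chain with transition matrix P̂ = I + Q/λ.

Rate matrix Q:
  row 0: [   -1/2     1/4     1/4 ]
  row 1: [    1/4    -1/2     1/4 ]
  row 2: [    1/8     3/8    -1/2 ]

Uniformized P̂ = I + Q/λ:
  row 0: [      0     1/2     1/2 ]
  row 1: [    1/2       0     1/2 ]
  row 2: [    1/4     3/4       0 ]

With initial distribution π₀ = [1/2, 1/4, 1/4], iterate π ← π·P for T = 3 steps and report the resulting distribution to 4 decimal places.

π = [0.2656, 0.3906, 0.3438]

t=0: π = [0.5000, 0.2500, 0.2500]
t=1: π = [0.1875, 0.4375, 0.3750]
t=2: π = [0.3125, 0.3750, 0.3125]
t=3: π = [0.2656, 0.3906, 0.3438]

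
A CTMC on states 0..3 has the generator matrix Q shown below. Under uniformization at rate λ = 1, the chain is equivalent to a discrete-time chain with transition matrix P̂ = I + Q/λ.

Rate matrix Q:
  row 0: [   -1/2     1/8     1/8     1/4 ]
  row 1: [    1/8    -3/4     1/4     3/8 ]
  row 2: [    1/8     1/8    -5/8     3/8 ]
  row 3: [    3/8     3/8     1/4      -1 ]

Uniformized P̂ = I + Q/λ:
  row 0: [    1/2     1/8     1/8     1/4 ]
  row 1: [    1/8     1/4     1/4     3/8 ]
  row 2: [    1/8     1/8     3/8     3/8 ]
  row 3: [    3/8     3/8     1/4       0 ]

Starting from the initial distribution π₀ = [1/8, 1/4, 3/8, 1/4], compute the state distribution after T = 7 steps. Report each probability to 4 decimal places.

π = [0.2982, 0.2130, 0.2432, 0.2456]

t=0: π = [0.1250, 0.2500, 0.3750, 0.2500]
t=1: π = [0.2344, 0.2188, 0.2813, 0.2656]
t=2: π = [0.2793, 0.2188, 0.2559, 0.2461]
t=3: π = [0.2913, 0.2139, 0.2471, 0.2478]
t=4: π = [0.2962, 0.2137, 0.2445, 0.2457]
t=5: π = [0.2975, 0.2131, 0.2435, 0.2459]
t=6: π = [0.2980, 0.2131, 0.2433, 0.2456]
t=7: π = [0.2982, 0.2130, 0.2432, 0.2456]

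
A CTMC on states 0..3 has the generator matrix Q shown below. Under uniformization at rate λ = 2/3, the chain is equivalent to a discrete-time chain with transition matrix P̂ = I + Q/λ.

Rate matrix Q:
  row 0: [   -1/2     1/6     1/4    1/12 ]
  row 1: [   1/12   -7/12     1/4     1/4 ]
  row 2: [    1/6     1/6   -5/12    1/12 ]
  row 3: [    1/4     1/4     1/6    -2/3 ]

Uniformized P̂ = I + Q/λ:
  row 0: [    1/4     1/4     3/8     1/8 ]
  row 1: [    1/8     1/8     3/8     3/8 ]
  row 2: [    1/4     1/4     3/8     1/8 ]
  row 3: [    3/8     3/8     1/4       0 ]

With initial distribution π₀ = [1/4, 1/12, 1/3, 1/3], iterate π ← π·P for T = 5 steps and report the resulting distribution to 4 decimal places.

π = [0.2409, 0.2409, 0.3542, 0.1641]

t=0: π = [0.2500, 0.0833, 0.3333, 0.3333]
t=1: π = [0.2813, 0.2813, 0.3333, 0.1042]
t=2: π = [0.2279, 0.2279, 0.3620, 0.1823]
t=3: π = [0.2443, 0.2443, 0.3522, 0.1592]
t=4: π = [0.2394, 0.2394, 0.3551, 0.1662]
t=5: π = [0.2409, 0.2409, 0.3542, 0.1641]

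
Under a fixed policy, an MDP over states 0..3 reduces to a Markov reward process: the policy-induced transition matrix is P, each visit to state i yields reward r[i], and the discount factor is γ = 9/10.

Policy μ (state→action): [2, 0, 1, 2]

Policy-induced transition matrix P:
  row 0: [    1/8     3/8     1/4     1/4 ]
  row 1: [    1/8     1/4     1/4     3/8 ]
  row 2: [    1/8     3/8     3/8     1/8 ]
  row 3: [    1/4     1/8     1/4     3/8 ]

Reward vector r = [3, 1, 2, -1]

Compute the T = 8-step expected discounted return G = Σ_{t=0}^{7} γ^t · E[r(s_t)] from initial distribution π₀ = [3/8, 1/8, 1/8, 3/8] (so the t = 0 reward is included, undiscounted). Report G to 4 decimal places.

G = 5.9792

t=0: π = [0.3750, 0.1250, 0.1250, 0.3750], E[r] = 1.1250, γ^t·E[r] = 1.125000, running G = 1.125000
t=1: π = [0.1719, 0.2656, 0.2656, 0.2969], E[r] = 1.0156, γ^t·E[r] = 0.914063, running G = 2.039063
t=2: π = [0.1621, 0.2676, 0.2832, 0.2871], E[r] = 1.0332, γ^t·E[r] = 0.836895, running G = 2.875957
t=3: π = [0.1609, 0.2698, 0.2854, 0.2839], E[r] = 1.0393, γ^t·E[r] = 0.757655, running G = 3.633612
t=4: π = [0.1605, 0.2703, 0.2857, 0.2835], E[r] = 1.0396, γ^t·E[r] = 0.682069, running G = 4.315681
t=5: π = [0.1604, 0.2703, 0.2857, 0.2835], E[r] = 1.0396, γ^t·E[r] = 0.613847, running G = 4.929527
t=6: π = [0.1604, 0.2703, 0.2857, 0.2835], E[r] = 1.0396, γ^t·E[r] = 0.552464, running G = 5.481992
t=7: π = [0.1604, 0.2703, 0.2857, 0.2835], E[r] = 1.0396, γ^t·E[r] = 0.497219, running G = 5.979210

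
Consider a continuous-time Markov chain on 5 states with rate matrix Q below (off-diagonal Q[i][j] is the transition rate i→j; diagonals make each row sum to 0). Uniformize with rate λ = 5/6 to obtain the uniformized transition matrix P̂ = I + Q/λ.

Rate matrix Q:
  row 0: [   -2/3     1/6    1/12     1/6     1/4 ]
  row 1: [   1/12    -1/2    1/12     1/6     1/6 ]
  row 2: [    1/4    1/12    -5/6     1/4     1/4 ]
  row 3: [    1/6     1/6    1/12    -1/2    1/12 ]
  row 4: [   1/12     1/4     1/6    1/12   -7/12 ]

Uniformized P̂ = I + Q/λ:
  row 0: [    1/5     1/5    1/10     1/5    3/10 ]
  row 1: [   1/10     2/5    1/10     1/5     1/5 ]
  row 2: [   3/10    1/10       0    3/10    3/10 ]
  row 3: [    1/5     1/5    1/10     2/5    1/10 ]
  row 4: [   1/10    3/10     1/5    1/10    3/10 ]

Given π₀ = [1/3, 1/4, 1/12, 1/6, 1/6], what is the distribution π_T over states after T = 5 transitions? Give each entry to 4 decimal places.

π = [0.1620, 0.2644, 0.1115, 0.2356, 0.2265]

t=0: π = [0.3333, 0.2500, 0.0833, 0.1667, 0.1667]
t=1: π = [0.1667, 0.2583, 0.1083, 0.2250, 0.2417]
t=2: π = [0.1608, 0.2650, 0.1133, 0.2317, 0.2292]
t=3: π = [0.1619, 0.2646, 0.1116, 0.2348, 0.2272]
t=4: π = [0.1620, 0.2645, 0.1116, 0.2354, 0.2266]
t=5: π = [0.1620, 0.2644, 0.1115, 0.2356, 0.2265]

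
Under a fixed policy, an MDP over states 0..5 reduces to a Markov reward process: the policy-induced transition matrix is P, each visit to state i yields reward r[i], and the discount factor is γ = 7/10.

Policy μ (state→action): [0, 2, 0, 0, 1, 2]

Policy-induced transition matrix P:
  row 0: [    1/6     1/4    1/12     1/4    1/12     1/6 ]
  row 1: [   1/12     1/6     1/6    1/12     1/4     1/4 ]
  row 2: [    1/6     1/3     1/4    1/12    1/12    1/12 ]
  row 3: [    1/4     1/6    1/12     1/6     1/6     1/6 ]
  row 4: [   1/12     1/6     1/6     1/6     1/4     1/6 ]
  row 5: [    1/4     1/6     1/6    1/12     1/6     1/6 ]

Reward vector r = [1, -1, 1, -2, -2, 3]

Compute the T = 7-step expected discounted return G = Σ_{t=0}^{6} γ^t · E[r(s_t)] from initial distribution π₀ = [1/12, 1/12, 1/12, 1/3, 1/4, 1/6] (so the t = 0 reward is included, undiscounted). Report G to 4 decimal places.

t=0: π = [0.0833, 0.0833, 0.0833, 0.3333, 0.2500, 0.1667], E[r] = -0.5833, γ^t·E[r] = -0.583333, running G = -0.583333
t=1: π = [0.1806, 0.1875, 0.1389, 0.1458, 0.1806, 0.1667], E[r] = -0.0208, γ^t·E[r] = -0.014583, running G = -0.597917
t=2: π = [0.1620, 0.2049, 0.1510, 0.1406, 0.1707, 0.1707], E[r] = -0.0023, γ^t·E[r] = -0.001134, running G = -0.599051
t=3: π = [0.1613, 0.2053, 0.1540, 0.1363, 0.1719, 0.1712], E[r] = 0.0071, γ^t·E[r] = 0.002448, running G = -0.596603
t=4: π = [0.1609, 0.2058, 0.1547, 0.1359, 0.1718, 0.1709], E[r] = 0.0072, γ^t·E[r] = 0.001719, running G = -0.594884
t=5: π = [0.1608, 0.2059, 0.1548, 0.1358, 0.1718, 0.1709], E[r] = 0.0073, γ^t·E[r] = 0.001222, running G = -0.593663
t=6: π = [0.1608, 0.2059, 0.1549, 0.1358, 0.1718, 0.1709], E[r] = 0.0073, γ^t·E[r] = 0.000857, running G = -0.592806

G = -0.5928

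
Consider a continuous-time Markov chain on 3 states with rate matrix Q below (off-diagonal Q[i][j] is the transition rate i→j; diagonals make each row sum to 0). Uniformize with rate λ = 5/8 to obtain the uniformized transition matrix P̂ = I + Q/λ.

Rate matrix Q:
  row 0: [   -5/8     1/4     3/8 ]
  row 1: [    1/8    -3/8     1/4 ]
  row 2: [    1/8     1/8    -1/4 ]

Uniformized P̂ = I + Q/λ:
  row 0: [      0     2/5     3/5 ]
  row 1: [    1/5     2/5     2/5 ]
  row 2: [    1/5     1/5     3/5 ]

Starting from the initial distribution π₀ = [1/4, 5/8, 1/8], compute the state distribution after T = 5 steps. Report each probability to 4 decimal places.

π = [0.1666, 0.2918, 0.5416]

t=0: π = [0.2500, 0.6250, 0.1250]
t=1: π = [0.1500, 0.3750, 0.4750]
t=2: π = [0.1700, 0.3050, 0.5250]
t=3: π = [0.1660, 0.2950, 0.5390]
t=4: π = [0.1668, 0.2922, 0.5410]
t=5: π = [0.1666, 0.2918, 0.5416]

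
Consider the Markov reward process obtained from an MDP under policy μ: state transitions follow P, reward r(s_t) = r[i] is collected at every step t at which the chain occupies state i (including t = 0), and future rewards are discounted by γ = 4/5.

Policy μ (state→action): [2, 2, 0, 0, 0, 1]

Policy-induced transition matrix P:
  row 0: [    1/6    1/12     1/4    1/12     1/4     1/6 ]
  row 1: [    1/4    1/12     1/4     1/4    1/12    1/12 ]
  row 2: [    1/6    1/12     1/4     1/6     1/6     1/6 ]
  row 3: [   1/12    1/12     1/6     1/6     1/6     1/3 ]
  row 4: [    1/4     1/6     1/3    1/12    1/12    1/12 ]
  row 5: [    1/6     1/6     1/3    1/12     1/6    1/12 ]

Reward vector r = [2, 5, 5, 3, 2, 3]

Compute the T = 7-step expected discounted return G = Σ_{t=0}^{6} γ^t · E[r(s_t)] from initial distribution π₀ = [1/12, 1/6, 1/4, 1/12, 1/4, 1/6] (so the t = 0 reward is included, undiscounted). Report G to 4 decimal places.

G = 13.5974

t=0: π = [0.0833, 0.1667, 0.2500, 0.0833, 0.2500, 0.1667], E[r] = 3.5000, γ^t·E[r] = 3.500000, running G = 3.500000
t=1: π = [0.1944, 0.1181, 0.2778, 0.1389, 0.1389, 0.1319], E[r] = 3.4583, γ^t·E[r] = 2.766667, running G = 6.266667
t=2: π = [0.1765, 0.1059, 0.2610, 0.1377, 0.1615, 0.1574], E[r] = 3.3958, γ^t·E[r] = 2.173333, running G = 8.440000
t=3: π = [0.1775, 0.1099, 0.2651, 0.1342, 0.1591, 0.1542], E[r] = 3.4134, γ^t·E[r] = 1.747679, running G = 10.187679
t=4: π = [0.1779, 0.1094, 0.2649, 0.1349, 0.1590, 0.1538], E[r] = 3.4118, γ^t·E[r] = 1.397473, running G = 11.585152
t=5: π = [0.1778, 0.1094, 0.2648, 0.1349, 0.1591, 0.1540], E[r] = 3.4115, γ^t·E[r] = 1.117891, running G = 12.703043
t=6: π = [0.1778, 0.1094, 0.2648, 0.1349, 0.1591, 0.1539], E[r] = 3.4116, γ^t·E[r] = 0.894340, running G = 13.597384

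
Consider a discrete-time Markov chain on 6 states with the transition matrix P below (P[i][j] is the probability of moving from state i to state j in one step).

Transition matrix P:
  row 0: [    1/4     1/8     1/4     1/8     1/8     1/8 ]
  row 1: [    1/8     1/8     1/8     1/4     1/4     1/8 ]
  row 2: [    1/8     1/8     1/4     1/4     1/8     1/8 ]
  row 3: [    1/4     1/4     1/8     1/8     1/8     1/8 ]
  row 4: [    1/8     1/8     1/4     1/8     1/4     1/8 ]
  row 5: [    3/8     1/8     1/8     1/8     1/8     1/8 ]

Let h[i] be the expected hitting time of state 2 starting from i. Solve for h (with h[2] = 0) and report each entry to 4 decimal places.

First-step conditioning: h[2] = 0; for i ≠ 2, h[i] = 1 + Σ_k P[i][k]·h[k].
  h[0] = 1 + 1/4·h[0] + 1/8·h[1] + 1/8·h[3] + 1/8·h[4] + 1/8·h[5]
  h[1] = 1 + 1/8·h[0] + 1/8·h[1] + 1/4·h[3] + 1/4·h[4] + 1/8·h[5]
  h[3] = 1 + 1/4·h[0] + 1/4·h[1] + 1/8·h[3] + 1/8·h[4] + 1/8·h[5]
  h[4] = 1 + 1/8·h[0] + 1/8·h[1] + 1/8·h[3] + 1/4·h[4] + 1/8·h[5]
  h[5] = 1 + 3/8·h[0] + 1/8·h[1] + 1/8·h[3] + 1/8·h[4] + 1/8·h[5]
Solving the 5×5 linear system over states ≠ 2 gives exactly h = [448/89, 512/89, 0, 512/89, 448/89, 504/89] (h[2] = 0 is the target).

h = [5.0337, 5.7528, 0.0000, 5.7528, 5.0337, 5.6629]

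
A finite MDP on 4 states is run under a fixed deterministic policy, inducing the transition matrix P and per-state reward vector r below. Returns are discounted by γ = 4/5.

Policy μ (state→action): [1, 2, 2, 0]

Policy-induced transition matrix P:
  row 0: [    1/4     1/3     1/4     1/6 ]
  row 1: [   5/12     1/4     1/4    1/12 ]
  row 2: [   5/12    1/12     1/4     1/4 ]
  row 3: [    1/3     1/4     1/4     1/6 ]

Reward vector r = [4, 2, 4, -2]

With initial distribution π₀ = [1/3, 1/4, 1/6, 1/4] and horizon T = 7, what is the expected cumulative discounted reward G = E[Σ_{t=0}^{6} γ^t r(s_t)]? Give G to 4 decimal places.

t=0: π = [0.3333, 0.2500, 0.1667, 0.2500], E[r] = 2.0000, γ^t·E[r] = 2.000000, running G = 2.000000
t=1: π = [0.3403, 0.2500, 0.2500, 0.1597], E[r] = 2.5417, γ^t·E[r] = 2.033333, running G = 4.033333
t=2: π = [0.3466, 0.2367, 0.2500, 0.1667], E[r] = 2.5266, γ^t·E[r] = 1.617037, running G = 5.650370
t=3: π = [0.3450, 0.2372, 0.2500, 0.1678], E[r] = 2.5189, γ^t·E[r] = 1.289679, running G = 6.940049
t=4: π = [0.3452, 0.2371, 0.2500, 0.1677], E[r] = 2.5194, γ^t·E[r] = 1.031964, running G = 7.972013
t=5: π = [0.3452, 0.2371, 0.2500, 0.1677], E[r] = 2.5193, γ^t·E[r] = 0.825539, running G = 8.797552
t=6: π = [0.3452, 0.2371, 0.2500, 0.1677], E[r] = 2.5194, γ^t·E[r] = 0.660434, running G = 9.457986

G = 9.4580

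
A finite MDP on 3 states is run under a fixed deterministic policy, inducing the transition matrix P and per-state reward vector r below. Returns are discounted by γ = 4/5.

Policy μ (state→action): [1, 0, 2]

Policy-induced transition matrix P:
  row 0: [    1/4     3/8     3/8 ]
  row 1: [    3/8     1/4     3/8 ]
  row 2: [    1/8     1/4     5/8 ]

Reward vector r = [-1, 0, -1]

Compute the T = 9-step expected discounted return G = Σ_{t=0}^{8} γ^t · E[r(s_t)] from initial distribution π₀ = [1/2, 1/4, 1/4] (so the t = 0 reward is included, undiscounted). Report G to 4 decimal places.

t=0: π = [0.5000, 0.2500, 0.2500], E[r] = -0.7500, γ^t·E[r] = -0.750000, running G = -0.750000
t=1: π = [0.2500, 0.3125, 0.4375], E[r] = -0.6875, γ^t·E[r] = -0.550000, running G = -1.300000
t=2: π = [0.2344, 0.2813, 0.4844], E[r] = -0.7188, γ^t·E[r] = -0.460000, running G = -1.760000
t=3: π = [0.2246, 0.2793, 0.4961], E[r] = -0.7207, γ^t·E[r] = -0.369000, running G = -2.129000
t=4: π = [0.2229, 0.2781, 0.4990], E[r] = -0.7219, γ^t·E[r] = -0.295700, running G = -2.424700
t=5: π = [0.2224, 0.2779, 0.4998], E[r] = -0.7221, γ^t·E[r] = -0.236630, running G = -2.661330
t=6: π = [0.2223, 0.2778, 0.4999], E[r] = -0.7222, γ^t·E[r] = -0.189321, running G = -2.850651
t=7: π = [0.2222, 0.2778, 0.5000], E[r] = -0.7222, γ^t·E[r] = -0.151460, running G = -3.002111
t=8: π = [0.2222, 0.2778, 0.5000], E[r] = -0.7222, γ^t·E[r] = -0.121169, running G = -3.123279

G = -3.1233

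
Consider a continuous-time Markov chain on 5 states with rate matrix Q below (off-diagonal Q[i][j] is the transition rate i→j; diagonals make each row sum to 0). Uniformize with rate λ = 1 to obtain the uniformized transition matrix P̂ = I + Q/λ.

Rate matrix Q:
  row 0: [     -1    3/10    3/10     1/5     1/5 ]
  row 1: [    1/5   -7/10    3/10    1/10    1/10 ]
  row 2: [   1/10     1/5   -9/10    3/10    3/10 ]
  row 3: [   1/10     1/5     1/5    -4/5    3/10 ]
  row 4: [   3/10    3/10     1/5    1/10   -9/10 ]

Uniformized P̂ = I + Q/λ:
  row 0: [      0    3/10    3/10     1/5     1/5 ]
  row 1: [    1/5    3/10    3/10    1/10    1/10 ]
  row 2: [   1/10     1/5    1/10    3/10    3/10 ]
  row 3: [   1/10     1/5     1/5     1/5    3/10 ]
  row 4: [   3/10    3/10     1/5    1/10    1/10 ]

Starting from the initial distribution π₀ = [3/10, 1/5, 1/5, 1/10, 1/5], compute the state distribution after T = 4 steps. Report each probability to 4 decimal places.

t=0: π = [0.3000, 0.2000, 0.2000, 0.1000, 0.2000]
t=1: π = [0.1300, 0.2700, 0.2300, 0.1800, 0.1900]
t=2: π = [0.1520, 0.2590, 0.2170, 0.1770, 0.1950]
t=3: π = [0.1497, 0.2606, 0.2194, 0.1763, 0.1940]
t=4: π = [0.1499, 0.2604, 0.2191, 0.1765, 0.1941]

π = [0.1499, 0.2604, 0.2191, 0.1765, 0.1941]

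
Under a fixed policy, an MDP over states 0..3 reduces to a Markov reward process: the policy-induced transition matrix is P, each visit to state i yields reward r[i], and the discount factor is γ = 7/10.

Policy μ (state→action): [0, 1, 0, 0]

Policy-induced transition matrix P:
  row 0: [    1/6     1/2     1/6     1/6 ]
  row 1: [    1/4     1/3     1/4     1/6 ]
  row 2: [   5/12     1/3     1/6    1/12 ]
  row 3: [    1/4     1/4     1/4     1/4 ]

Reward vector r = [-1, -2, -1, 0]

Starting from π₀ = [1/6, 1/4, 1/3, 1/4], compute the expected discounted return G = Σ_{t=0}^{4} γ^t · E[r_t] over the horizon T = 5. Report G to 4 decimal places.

t=0: π = [0.1667, 0.2500, 0.3333, 0.2500], E[r] = -1.0000, γ^t·E[r] = -1.000000, running G = -1.000000
t=1: π = [0.2917, 0.3403, 0.2083, 0.1597], E[r] = -1.1806, γ^t·E[r] = -0.826389, running G = -1.826389
t=2: π = [0.2604, 0.3686, 0.2083, 0.1626], E[r] = -1.2060, γ^t·E[r] = -0.590949, running G = -2.417338
t=3: π = [0.2630, 0.3632, 0.2109, 0.1629], E[r] = -1.2003, γ^t·E[r] = -0.411712, running G = -2.829050
t=4: π = [0.2632, 0.3636, 0.2105, 0.1627], E[r] = -1.2009, γ^t·E[r] = -0.288345, running G = -3.117396

G = -3.1174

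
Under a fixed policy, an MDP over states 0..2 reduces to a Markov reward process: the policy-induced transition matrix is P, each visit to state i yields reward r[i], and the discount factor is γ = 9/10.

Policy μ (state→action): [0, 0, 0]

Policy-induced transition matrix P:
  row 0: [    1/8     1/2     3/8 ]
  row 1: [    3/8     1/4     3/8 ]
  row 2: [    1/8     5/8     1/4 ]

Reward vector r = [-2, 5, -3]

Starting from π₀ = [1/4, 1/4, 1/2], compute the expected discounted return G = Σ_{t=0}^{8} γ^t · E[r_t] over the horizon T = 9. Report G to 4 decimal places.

t=0: π = [0.2500, 0.2500, 0.5000], E[r] = -0.7500, γ^t·E[r] = -0.750000, running G = -0.750000
t=1: π = [0.1875, 0.5000, 0.3125], E[r] = 1.1875, γ^t·E[r] = 1.068750, running G = 0.318750
t=2: π = [0.2500, 0.4141, 0.3359], E[r] = 0.5625, γ^t·E[r] = 0.455625, running G = 0.774375
t=3: π = [0.2285, 0.4385, 0.3330], E[r] = 0.7363, γ^t·E[r] = 0.536783, running G = 1.311158
t=4: π = [0.2346, 0.4320, 0.3334], E[r] = 0.6907, γ^t·E[r] = 0.453151, running G = 1.764309
t=5: π = [0.2330, 0.4337, 0.3333], E[r] = 0.7024, γ^t·E[r] = 0.414738, running G = 2.179047
t=6: π = [0.2334, 0.4332, 0.3333], E[r] = 0.6994, γ^t·E[r] = 0.371693, running G = 2.550740
t=7: π = [0.2333, 0.4334, 0.3333], E[r] = 0.7001, γ^t·E[r] = 0.334879, running G = 2.885619
t=8: π = [0.2333, 0.4333, 0.3333], E[r] = 0.7000, γ^t·E[r] = 0.301311, running G = 3.186930

G = 3.1869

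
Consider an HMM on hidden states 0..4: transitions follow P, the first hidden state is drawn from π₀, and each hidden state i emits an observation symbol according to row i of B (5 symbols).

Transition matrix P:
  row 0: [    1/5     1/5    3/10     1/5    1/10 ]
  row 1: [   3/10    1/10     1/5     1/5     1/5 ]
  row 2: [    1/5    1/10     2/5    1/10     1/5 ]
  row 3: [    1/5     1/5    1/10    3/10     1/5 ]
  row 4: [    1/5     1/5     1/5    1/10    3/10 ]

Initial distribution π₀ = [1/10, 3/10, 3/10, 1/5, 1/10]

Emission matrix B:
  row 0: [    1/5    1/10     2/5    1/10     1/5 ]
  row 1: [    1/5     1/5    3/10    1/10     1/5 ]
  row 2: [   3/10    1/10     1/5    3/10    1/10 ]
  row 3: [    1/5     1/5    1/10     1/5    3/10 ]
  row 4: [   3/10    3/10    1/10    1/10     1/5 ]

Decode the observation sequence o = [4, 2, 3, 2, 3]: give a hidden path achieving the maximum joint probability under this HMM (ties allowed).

t=0: δ = [2.000e-02, 6.000e-02, 3.000e-02, 6.000e-02, 2.000e-02]  (obs o_0=4)
t=1: δ = [7.200e-03, 3.600e-03, 2.400e-03, 1.800e-03, 1.200e-03]  ψ = [1, 3, 1, 3, 1]  (obs o_1=2)
t=2: δ = [1.440e-04, 1.440e-04, 6.480e-04, 2.880e-04, 7.200e-05]  ψ = [0, 0, 0, 0, 0]  (obs o_2=3)
t=3: δ = [5.184e-05, 1.944e-05, 5.184e-05, 8.640e-06, 1.296e-05]  ψ = [2, 2, 2, 3, 2]  (obs o_3=2)
t=4: δ = [1.037e-06, 1.037e-06, 6.221e-06, 2.074e-06, 1.037e-06]  ψ = [0, 0, 2, 0, 2]  (obs o_4=3)
backtrack: best end state = 2; path = [1, 0, 2, 2, 2]

path = [1, 0, 2, 2, 2]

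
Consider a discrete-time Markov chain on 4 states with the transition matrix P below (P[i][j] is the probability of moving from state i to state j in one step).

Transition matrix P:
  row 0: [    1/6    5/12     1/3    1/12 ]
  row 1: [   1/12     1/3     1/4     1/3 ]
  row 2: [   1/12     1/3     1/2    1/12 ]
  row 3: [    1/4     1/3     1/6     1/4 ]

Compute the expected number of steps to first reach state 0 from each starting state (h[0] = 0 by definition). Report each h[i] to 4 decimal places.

First-step conditioning: h[0] = 0; for i ≠ 0, h[i] = 1 + Σ_k P[i][k]·h[k].
  h[1] = 1 + 1/3·h[1] + 1/4·h[2] + 1/3·h[3]
  h[2] = 1 + 1/3·h[1] + 1/2·h[2] + 1/12·h[3]
  h[3] = 1 + 1/3·h[1] + 1/6·h[2] + 1/4·h[3]
Solving the 3×3 linear system over states ≠ 0 gives exactly h = [0, 57/7, 60/7, 48/7] (h[0] = 0 is the target).

h = [0.0000, 8.1429, 8.5714, 6.8571]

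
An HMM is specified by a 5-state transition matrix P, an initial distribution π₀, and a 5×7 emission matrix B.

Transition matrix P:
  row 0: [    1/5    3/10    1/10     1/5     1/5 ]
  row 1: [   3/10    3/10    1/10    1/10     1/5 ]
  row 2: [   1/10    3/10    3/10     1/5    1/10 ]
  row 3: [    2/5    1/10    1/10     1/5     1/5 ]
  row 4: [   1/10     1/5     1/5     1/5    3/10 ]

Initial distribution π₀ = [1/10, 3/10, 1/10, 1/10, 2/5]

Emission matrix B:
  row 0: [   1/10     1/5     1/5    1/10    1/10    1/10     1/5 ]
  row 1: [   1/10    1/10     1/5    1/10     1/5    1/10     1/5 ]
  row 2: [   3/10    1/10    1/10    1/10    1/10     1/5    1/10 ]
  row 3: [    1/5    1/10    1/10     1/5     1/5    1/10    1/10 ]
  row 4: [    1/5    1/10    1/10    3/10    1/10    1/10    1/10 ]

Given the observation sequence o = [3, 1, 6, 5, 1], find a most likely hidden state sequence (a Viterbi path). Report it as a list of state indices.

path = [4, 3, 0, 1, 0]

t=0: δ = [1.000e-02, 3.000e-02, 1.000e-02, 2.000e-02, 1.200e-01]  (obs o_0=3)
t=1: δ = [2.400e-03, 2.400e-03, 2.400e-03, 2.400e-03, 3.600e-03]  ψ = [4, 4, 4, 4, 4]  (obs o_1=1)
t=2: δ = [1.920e-04, 1.440e-04, 7.200e-05, 7.200e-05, 1.080e-04]  ψ = [3, 0, 2, 4, 4]  (obs o_2=6)
t=3: δ = [4.320e-06, 5.760e-06, 4.320e-06, 3.840e-06, 3.840e-06]  ψ = [1, 0, 2, 0, 0]  (obs o_3=5)
t=4: δ = [3.456e-07, 1.728e-07, 1.296e-07, 8.640e-08, 1.152e-07]  ψ = [1, 1, 2, 0, 1]  (obs o_4=1)
backtrack: best end state = 0; path = [4, 3, 0, 1, 0]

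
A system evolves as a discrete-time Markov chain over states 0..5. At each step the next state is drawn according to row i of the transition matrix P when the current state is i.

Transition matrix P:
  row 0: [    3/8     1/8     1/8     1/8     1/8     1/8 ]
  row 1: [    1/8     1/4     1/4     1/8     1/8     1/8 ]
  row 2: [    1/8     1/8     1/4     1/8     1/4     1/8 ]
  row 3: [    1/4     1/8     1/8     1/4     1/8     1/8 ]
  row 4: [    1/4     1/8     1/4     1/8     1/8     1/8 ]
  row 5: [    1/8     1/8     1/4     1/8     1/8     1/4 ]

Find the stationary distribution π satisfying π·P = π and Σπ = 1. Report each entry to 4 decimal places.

π = [0.2156, 0.1429, 0.2052, 0.1429, 0.1506, 0.1429]

Balance equations π_j = Σ_i π_i·P[i][j]:
  π_0 = 3/8·π_0 + 1/8·π_1 + 1/8·π_2 + 1/4·π_3 + 1/4·π_4 + 1/8·π_5
  π_1 = 1/8·π_0 + 1/4·π_1 + 1/8·π_2 + 1/8·π_3 + 1/8·π_4 + 1/8·π_5
  π_2 = 1/8·π_0 + 1/4·π_1 + 1/4·π_2 + 1/8·π_3 + 1/4·π_4 + 1/4·π_5
  π_3 = 1/8·π_0 + 1/8·π_1 + 1/8·π_2 + 1/4·π_3 + 1/8·π_4 + 1/8·π_5
  π_4 = 1/8·π_0 + 1/8·π_1 + 1/4·π_2 + 1/8·π_3 + 1/8·π_4 + 1/8·π_5
  normalize: π_0 + π_1 + π_2 + π_3 + π_4 + π_5 = 1
Solving the linear system gives exactly π = [83/385, 1/7, 79/385, 1/7, 58/385, 1/7].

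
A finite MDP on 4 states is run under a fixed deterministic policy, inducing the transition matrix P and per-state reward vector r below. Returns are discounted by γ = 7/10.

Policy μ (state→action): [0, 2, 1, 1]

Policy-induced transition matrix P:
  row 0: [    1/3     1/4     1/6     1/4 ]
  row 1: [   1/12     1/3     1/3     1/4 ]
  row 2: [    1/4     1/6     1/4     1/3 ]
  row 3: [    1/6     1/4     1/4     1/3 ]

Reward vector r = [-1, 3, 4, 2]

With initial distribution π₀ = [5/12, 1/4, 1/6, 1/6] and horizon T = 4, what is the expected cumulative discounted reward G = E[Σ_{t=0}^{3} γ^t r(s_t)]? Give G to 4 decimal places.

t=0: π = [0.4167, 0.2500, 0.1667, 0.1667], E[r] = 1.3333, γ^t·E[r] = 1.333333, running G = 1.333333
t=1: π = [0.2292, 0.2569, 0.2361, 0.2778], E[r] = 2.0417, γ^t·E[r] = 1.429167, running G = 2.762500
t=2: π = [0.2031, 0.2517, 0.2523, 0.2928], E[r] = 2.1470, γ^t·E[r] = 1.052025, running G = 3.814525
t=3: π = [0.2006, 0.2500, 0.2541, 0.2954], E[r] = 2.1563, γ^t·E[r] = 0.739627, running G = 4.554152

G = 4.5542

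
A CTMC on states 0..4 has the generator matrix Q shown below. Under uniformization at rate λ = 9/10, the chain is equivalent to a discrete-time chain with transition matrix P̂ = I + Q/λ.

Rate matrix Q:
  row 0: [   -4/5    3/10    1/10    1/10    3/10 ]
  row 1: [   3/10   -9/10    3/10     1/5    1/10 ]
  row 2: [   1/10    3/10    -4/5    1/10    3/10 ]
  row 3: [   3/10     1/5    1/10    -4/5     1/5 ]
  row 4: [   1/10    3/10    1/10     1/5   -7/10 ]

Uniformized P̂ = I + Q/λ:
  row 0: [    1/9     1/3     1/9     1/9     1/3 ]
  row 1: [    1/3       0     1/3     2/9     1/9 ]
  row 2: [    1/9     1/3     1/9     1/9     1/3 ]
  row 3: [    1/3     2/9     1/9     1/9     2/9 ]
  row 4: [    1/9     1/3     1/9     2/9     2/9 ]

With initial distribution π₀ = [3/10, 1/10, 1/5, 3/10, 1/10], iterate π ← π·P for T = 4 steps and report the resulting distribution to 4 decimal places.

t=0: π = [0.3000, 0.1000, 0.2000, 0.3000, 0.1000]
t=1: π = [0.2000, 0.2667, 0.1333, 0.1333, 0.2667]
t=2: π = [0.2000, 0.2296, 0.1704, 0.1704, 0.2296]
t=3: π = [0.2000, 0.2379, 0.1621, 0.1621, 0.2379]
t=4: π = [0.2000, 0.2360, 0.1640, 0.1640, 0.2360]

π = [0.2000, 0.2360, 0.1640, 0.1640, 0.2360]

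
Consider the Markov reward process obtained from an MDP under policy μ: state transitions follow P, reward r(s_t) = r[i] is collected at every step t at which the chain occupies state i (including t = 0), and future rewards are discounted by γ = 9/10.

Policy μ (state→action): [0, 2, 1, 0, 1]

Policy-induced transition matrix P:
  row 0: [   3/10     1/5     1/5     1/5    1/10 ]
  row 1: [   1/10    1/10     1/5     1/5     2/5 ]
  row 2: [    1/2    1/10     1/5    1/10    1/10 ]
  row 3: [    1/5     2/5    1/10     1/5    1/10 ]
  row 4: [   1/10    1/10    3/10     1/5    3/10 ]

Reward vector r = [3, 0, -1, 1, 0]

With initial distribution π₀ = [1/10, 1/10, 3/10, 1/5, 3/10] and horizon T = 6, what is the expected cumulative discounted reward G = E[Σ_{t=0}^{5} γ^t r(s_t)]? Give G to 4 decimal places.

G = 2.8935

t=0: π = [0.1000, 0.1000, 0.3000, 0.2000, 0.3000], E[r] = 0.2000, γ^t·E[r] = 0.200000, running G = 0.200000
t=1: π = [0.2600, 0.1700, 0.2100, 0.1700, 0.1900], E[r] = 0.7400, γ^t·E[r] = 0.666000, running G = 0.866000
t=2: π = [0.2530, 0.1770, 0.2020, 0.1790, 0.1890], E[r] = 0.7360, γ^t·E[r] = 0.596160, running G = 1.462160
t=3: π = [0.2493, 0.1790, 0.2010, 0.1798, 0.1909], E[r] = 0.7267, γ^t·E[r] = 0.529764, running G = 1.991924
t=4: π = [0.2482, 0.1789, 0.2011, 0.1799, 0.1919], E[r] = 0.7235, γ^t·E[r] = 0.474695, running G = 2.466619
t=5: π = [0.2481, 0.1788, 0.2012, 0.1799, 0.1920], E[r] = 0.7229, γ^t·E[r] = 0.426887, running G = 2.893506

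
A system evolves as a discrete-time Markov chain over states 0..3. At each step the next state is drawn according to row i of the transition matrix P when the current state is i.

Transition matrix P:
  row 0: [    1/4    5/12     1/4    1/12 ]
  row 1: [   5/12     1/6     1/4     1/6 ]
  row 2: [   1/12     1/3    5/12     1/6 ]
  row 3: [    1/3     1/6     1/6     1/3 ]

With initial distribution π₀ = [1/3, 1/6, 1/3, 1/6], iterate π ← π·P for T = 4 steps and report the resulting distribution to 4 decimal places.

t=0: π = [0.3333, 0.1667, 0.3333, 0.1667]
t=1: π = [0.2361, 0.3056, 0.2917, 0.1667]
t=2: π = [0.2662, 0.2743, 0.2847, 0.1748]
t=3: π = [0.2628, 0.2807, 0.2829, 0.1736]
t=4: π = [0.2641, 0.2795, 0.2827, 0.1737]

π = [0.2641, 0.2795, 0.2827, 0.1737]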